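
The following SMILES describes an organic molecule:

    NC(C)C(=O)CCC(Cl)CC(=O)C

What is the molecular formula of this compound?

C9H16ClNO2

Walk through each heavy atom and fill implicit hydrogens from standard valence (C 4, N 3, O 2, S 2, halogen 1):
  atom 1: N, bond orders sum to 1 (valence 3) → 2 H
  atom 2: C, bond orders sum to 3 (valence 4) → 1 H
  atom 3: C, bond orders sum to 1 (valence 4) → 3 H
  atom 4: C, bond orders sum to 4 (valence 4) → 0 H
  atom 5: O, bond orders sum to 2 (valence 2) → 0 H
  atom 6: C, bond orders sum to 2 (valence 4) → 2 H
  atom 7: C, bond orders sum to 2 (valence 4) → 2 H
  atom 8: C, bond orders sum to 3 (valence 4) → 1 H
  atom 9: Cl (halogen, monovalent) → 0 H
  atom 10: C, bond orders sum to 2 (valence 4) → 2 H
  atom 11: C, bond orders sum to 4 (valence 4) → 0 H
  atom 12: O, bond orders sum to 2 (valence 2) → 0 H
  atom 13: C, bond orders sum to 1 (valence 4) → 3 H
Totals → C:9, H:16, Cl:1, N:1, O:2.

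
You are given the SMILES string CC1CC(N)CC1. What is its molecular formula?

C6H13N

Walk through each heavy atom and fill implicit hydrogens from standard valence (C 4, N 3, O 2, S 2, halogen 1):
  atom 1: C, bond orders sum to 1 (valence 4) → 3 H
  atom 2: C, bond orders sum to 3 (valence 4) → 1 H
  atom 3: C, bond orders sum to 2 (valence 4) → 2 H
  atom 4: C, bond orders sum to 3 (valence 4) → 1 H
  atom 5: N, bond orders sum to 1 (valence 3) → 2 H
  atom 6: C, bond orders sum to 2 (valence 4) → 2 H
  atom 7: C, bond orders sum to 2 (valence 4) → 2 H
Totals → C:6, H:13, N:1.
In Hill order: C6H13N.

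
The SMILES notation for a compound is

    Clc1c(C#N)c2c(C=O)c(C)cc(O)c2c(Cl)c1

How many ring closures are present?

In SMILES, each pair of matching ring-closure digits denotes one ring-closing bond; the number of such bonds equals the number of independent rings.
Ring-closure bonds here: 2.

2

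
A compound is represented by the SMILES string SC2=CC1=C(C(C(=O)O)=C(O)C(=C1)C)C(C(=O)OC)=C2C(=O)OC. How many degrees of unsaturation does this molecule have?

Molecular formula: C16H14O7S.
DoU = (2C + 2 + N − H − X) / 2, where X is the halogen count and O/S are ignored.
    = (2·16 + 2 + 0 − 14 − 0) / 2 = 20 / 2 = 10.

10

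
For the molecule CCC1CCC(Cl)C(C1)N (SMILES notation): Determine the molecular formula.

C8H16ClN

Walk through each heavy atom and fill implicit hydrogens from standard valence (C 4, N 3, O 2, S 2, halogen 1):
  atom 1: C, bond orders sum to 1 (valence 4) → 3 H
  atom 2: C, bond orders sum to 2 (valence 4) → 2 H
  atom 3: C, bond orders sum to 3 (valence 4) → 1 H
  atom 4: C, bond orders sum to 2 (valence 4) → 2 H
  atom 5: C, bond orders sum to 2 (valence 4) → 2 H
  atom 6: C, bond orders sum to 3 (valence 4) → 1 H
  atom 7: Cl (halogen, monovalent) → 0 H
  atom 8: C, bond orders sum to 3 (valence 4) → 1 H
  atom 9: C, bond orders sum to 2 (valence 4) → 2 H
  atom 10: N, bond orders sum to 1 (valence 3) → 2 H
Totals → C:8, H:16, Cl:1, N:1.
In Hill order: C8H16ClN.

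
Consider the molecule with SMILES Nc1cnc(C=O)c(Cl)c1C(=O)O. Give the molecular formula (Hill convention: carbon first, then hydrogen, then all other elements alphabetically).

C7H5ClN2O3

Walk through each heavy atom and fill implicit hydrogens from standard valence (C 4, N 3, O 2, S 2, halogen 1); for lowercase aromatic atoms, an aromatic c carries 1 H when it has two neighbours and 0 H with three, and aromatic n carries 0 H:
  atom 1: N, bond orders sum to 1 (valence 3) → 2 H
  atom 2: aromatic c, 3 neighbours → 0 H
  atom 3: aromatic c, 2 neighbours → 1 H
  atom 4: aromatic n, 2 neighbours → 0 H
  atom 5: aromatic c, 3 neighbours → 0 H
  atom 6: C, bond orders sum to 3 (valence 4) → 1 H
  atom 7: O, bond orders sum to 2 (valence 2) → 0 H
  atom 8: aromatic c, 3 neighbours → 0 H
  atom 9: Cl (halogen, monovalent) → 0 H
  atom 10: aromatic c, 3 neighbours → 0 H
  atom 11: C, bond orders sum to 4 (valence 4) → 0 H
  atom 12: O, bond orders sum to 2 (valence 2) → 0 H
  atom 13: O, bond orders sum to 1 (valence 2) → 1 H
Totals → C:7, H:5, Cl:1, N:2, O:3.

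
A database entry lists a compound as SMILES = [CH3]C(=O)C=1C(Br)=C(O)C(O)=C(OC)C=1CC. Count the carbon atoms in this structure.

11

Count every carbon token in the SMILES (each C, including those in ring-closure positions and inside branches).
Carbon count: 11.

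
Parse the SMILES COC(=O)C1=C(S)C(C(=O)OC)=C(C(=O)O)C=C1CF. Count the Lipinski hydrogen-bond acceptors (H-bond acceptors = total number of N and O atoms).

N atoms: 0; O atoms: 6.
Lipinski HBA = 0 + 6 = 6.

6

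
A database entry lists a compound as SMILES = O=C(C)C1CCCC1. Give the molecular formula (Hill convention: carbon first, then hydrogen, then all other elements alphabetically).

Walk through each heavy atom and fill implicit hydrogens from standard valence (C 4, N 3, O 2, S 2, halogen 1):
  atom 1: O, bond orders sum to 2 (valence 2) → 0 H
  atom 2: C, bond orders sum to 4 (valence 4) → 0 H
  atom 3: C, bond orders sum to 1 (valence 4) → 3 H
  atom 4: C, bond orders sum to 3 (valence 4) → 1 H
  atom 5: C, bond orders sum to 2 (valence 4) → 2 H
  atom 6: C, bond orders sum to 2 (valence 4) → 2 H
  atom 7: C, bond orders sum to 2 (valence 4) → 2 H
  atom 8: C, bond orders sum to 2 (valence 4) → 2 H
Totals → C:7, H:12, O:1.

C7H12O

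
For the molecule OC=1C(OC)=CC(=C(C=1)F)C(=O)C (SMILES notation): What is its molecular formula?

Walk through each heavy atom and fill implicit hydrogens from standard valence (C 4, N 3, O 2, S 2, halogen 1):
  atom 1: O, bond orders sum to 1 (valence 2) → 1 H
  atom 2: C, bond orders sum to 4 (valence 4) → 0 H
  atom 3: C, bond orders sum to 4 (valence 4) → 0 H
  atom 4: O, bond orders sum to 2 (valence 2) → 0 H
  atom 5: C, bond orders sum to 1 (valence 4) → 3 H
  atom 6: C, bond orders sum to 3 (valence 4) → 1 H
  atom 7: C, bond orders sum to 4 (valence 4) → 0 H
  atom 8: C, bond orders sum to 4 (valence 4) → 0 H
  atom 9: C, bond orders sum to 3 (valence 4) → 1 H
  atom 10: F (halogen, monovalent) → 0 H
  atom 11: C, bond orders sum to 4 (valence 4) → 0 H
  atom 12: O, bond orders sum to 2 (valence 2) → 0 H
  atom 13: C, bond orders sum to 1 (valence 4) → 3 H
Totals → C:9, H:9, F:1, O:3.
In Hill order: C9H9FO3.

C9H9FO3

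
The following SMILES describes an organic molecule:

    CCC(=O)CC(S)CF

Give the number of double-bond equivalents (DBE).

Degree of unsaturation = (number of rings) + (number of π bonds).
Ring closures in the SMILES: 0.
π bonds: 1 double bond (each 1 DoU) → 1 DoU from unsaturation.
Total DoU = 0 + 1 = 1.

1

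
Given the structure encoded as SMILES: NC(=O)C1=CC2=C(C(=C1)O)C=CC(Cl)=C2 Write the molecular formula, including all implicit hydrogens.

C11H8ClNO2

Walk through each heavy atom and fill implicit hydrogens from standard valence (C 4, N 3, O 2, S 2, halogen 1):
  atom 1: N, bond orders sum to 1 (valence 3) → 2 H
  atom 2: C, bond orders sum to 4 (valence 4) → 0 H
  atom 3: O, bond orders sum to 2 (valence 2) → 0 H
  atom 4: C, bond orders sum to 4 (valence 4) → 0 H
  atom 5: C, bond orders sum to 3 (valence 4) → 1 H
  atom 6: C, bond orders sum to 4 (valence 4) → 0 H
  atom 7: C, bond orders sum to 4 (valence 4) → 0 H
  atom 8: C, bond orders sum to 4 (valence 4) → 0 H
  atom 9: C, bond orders sum to 3 (valence 4) → 1 H
  atom 10: O, bond orders sum to 1 (valence 2) → 1 H
  atom 11: C, bond orders sum to 3 (valence 4) → 1 H
  atom 12: C, bond orders sum to 3 (valence 4) → 1 H
  atom 13: C, bond orders sum to 4 (valence 4) → 0 H
  atom 14: Cl (halogen, monovalent) → 0 H
  atom 15: C, bond orders sum to 3 (valence 4) → 1 H
Totals → C:11, H:8, Cl:1, N:1, O:2.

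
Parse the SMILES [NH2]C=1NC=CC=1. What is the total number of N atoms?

2

Scan the SMILES for N atoms (remember two-letter symbols like Cl and Br are single atoms).
Nitrogen count: 2.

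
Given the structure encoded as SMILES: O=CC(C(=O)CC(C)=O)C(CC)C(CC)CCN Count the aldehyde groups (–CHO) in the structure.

1

The aldehyde motif appears at heavy-atom position 2 in the SMILES.
Other groups present: 2 ketone, 1 primary amine.
Aldehyde count: 1.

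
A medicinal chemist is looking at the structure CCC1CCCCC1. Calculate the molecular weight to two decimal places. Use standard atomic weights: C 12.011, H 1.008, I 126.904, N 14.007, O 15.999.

First, the molecular formula is C8H16 (counting implicit H from valence).
  C: 8 × 12.011 = 96.088
  H: 16 × 1.008 = 16.128
Sum: 8×12.011 + 16×1.008 = 112.216 → 112.22 g/mol.

112.22 g/mol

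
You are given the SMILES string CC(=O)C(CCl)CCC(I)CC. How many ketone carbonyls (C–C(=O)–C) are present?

1

The ketone motif appears at heavy-atom position 2 in the SMILES.
Ketone count: 1.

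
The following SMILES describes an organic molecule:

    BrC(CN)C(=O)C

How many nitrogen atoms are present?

1

Scan the SMILES for N atoms (remember two-letter symbols like Cl and Br are single atoms).
Nitrogen count: 1.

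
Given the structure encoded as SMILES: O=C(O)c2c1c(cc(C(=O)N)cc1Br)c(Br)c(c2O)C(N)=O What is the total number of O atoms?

5

Scan the SMILES for O atoms (remember two-letter symbols like Cl and Br are single atoms).
Oxygen count: 5.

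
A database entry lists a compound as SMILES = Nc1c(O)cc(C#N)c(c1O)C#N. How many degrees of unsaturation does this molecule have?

Molecular formula: C8H5N3O2.
DoU = (2C + 2 + N − H − X) / 2, where X is the halogen count and O/S are ignored.
    = (2·8 + 2 + 3 − 5 − 0) / 2 = 16 / 2 = 8.

8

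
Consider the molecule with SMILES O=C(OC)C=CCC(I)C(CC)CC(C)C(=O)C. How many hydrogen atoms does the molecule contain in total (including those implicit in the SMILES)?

Walk through each heavy atom and fill implicit hydrogens from standard valence (C 4, N 3, O 2, S 2, halogen 1):
  atom 1: O, bond orders sum to 2 (valence 2) → 0 H
  atom 2: C, bond orders sum to 4 (valence 4) → 0 H
  atom 3: O, bond orders sum to 2 (valence 2) → 0 H
  atom 4: C, bond orders sum to 1 (valence 4) → 3 H
  atom 5: C, bond orders sum to 3 (valence 4) → 1 H
  atom 6: C, bond orders sum to 3 (valence 4) → 1 H
  atom 7: C, bond orders sum to 2 (valence 4) → 2 H
  atom 8: C, bond orders sum to 3 (valence 4) → 1 H
  atom 9: I (halogen, monovalent) → 0 H
  atom 10: C, bond orders sum to 3 (valence 4) → 1 H
  atom 11: C, bond orders sum to 2 (valence 4) → 2 H
  atom 12: C, bond orders sum to 1 (valence 4) → 3 H
  atom 13: C, bond orders sum to 2 (valence 4) → 2 H
  atom 14: C, bond orders sum to 3 (valence 4) → 1 H
  atom 15: C, bond orders sum to 1 (valence 4) → 3 H
  atom 16: C, bond orders sum to 4 (valence 4) → 0 H
  atom 17: O, bond orders sum to 2 (valence 2) → 0 H
  atom 18: C, bond orders sum to 1 (valence 4) → 3 H
Total hydrogens: 23.

23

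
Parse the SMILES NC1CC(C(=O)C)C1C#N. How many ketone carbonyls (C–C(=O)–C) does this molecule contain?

1

The ketone motif appears at heavy-atom position 5 in the SMILES.
Other groups present: 1 nitrile, 1 primary amine.
Ketone count: 1.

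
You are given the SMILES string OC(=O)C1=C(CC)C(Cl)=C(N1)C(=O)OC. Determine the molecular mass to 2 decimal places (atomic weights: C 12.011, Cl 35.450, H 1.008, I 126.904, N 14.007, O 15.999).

231.63 g/mol

First, the molecular formula is C9H10ClNO4 (counting implicit H from valence).
  C: 9 × 12.011 = 108.099
  Cl: 1 × 35.450 = 35.450
  H: 10 × 1.008 = 10.080
  N: 1 × 14.007 = 14.007
  O: 4 × 15.999 = 63.996
Sum: 9×12.011 + 1×35.450 + 10×1.008 + 1×14.007 + 4×15.999 = 231.632 → 231.63 g/mol.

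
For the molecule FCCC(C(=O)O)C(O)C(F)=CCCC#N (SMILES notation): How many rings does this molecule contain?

In SMILES, each pair of matching ring-closure digits denotes one ring-closing bond; the number of such bonds equals the number of independent rings.
Ring-closure bonds here: 0.

0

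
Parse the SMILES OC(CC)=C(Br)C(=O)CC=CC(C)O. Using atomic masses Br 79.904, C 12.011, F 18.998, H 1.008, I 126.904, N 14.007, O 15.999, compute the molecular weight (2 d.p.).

First, the molecular formula is C10H15BrO3 (counting implicit H from valence).
  Br: 1 × 79.904 = 79.904
  C: 10 × 12.011 = 120.110
  H: 15 × 1.008 = 15.120
  O: 3 × 15.999 = 47.997
Sum: 1×79.904 + 10×12.011 + 15×1.008 + 3×15.999 = 263.131 → 263.13 g/mol.

263.13 g/mol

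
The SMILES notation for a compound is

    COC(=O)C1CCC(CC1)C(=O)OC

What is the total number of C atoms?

10

Count every carbon token in the SMILES (each C, including those in ring-closure positions and inside branches).
Carbon count: 10.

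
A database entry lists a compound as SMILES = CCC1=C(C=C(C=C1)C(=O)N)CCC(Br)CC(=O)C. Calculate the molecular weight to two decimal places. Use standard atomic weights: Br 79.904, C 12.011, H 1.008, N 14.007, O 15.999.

326.23 g/mol

First, the molecular formula is C15H20BrNO2 (counting implicit H from valence).
  Br: 1 × 79.904 = 79.904
  C: 15 × 12.011 = 180.165
  H: 20 × 1.008 = 20.160
  N: 1 × 14.007 = 14.007
  O: 2 × 15.999 = 31.998
Sum: 1×79.904 + 15×12.011 + 20×1.008 + 1×14.007 + 2×15.999 = 326.234 → 326.23 g/mol.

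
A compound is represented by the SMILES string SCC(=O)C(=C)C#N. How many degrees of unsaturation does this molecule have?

4

Degree of unsaturation = (number of rings) + (number of π bonds).
Ring closures in the SMILES: 0.
π bonds: 2 double bonds (each 1 DoU), 1 triple bond (each 2 DoU) → 4 DoU from unsaturation.
Total DoU = 0 + 4 = 4.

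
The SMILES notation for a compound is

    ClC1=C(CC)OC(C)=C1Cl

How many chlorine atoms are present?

2

Scan the SMILES for Cl atoms (remember two-letter symbols like Cl and Br are single atoms).
Chlorine count: 2.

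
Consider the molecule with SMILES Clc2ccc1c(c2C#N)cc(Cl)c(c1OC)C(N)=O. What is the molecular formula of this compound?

Walk through each heavy atom and fill implicit hydrogens from standard valence (C 4, N 3, O 2, S 2, halogen 1); for lowercase aromatic atoms, an aromatic c carries 1 H when it has two neighbours and 0 H with three, and aromatic n carries 0 H:
  atom 1: Cl (halogen, monovalent) → 0 H
  atom 2: aromatic c, 3 neighbours → 0 H
  atom 3: aromatic c, 2 neighbours → 1 H
  atom 4: aromatic c, 2 neighbours → 1 H
  atom 5: aromatic c, 3 neighbours → 0 H
  atom 6: aromatic c, 3 neighbours → 0 H
  atom 7: aromatic c, 3 neighbours → 0 H
  atom 8: C, bond orders sum to 4 (valence 4) → 0 H
  atom 9: N, bond orders sum to 3 (valence 3) → 0 H
  atom 10: aromatic c, 2 neighbours → 1 H
  atom 11: aromatic c, 3 neighbours → 0 H
  atom 12: Cl (halogen, monovalent) → 0 H
  atom 13: aromatic c, 3 neighbours → 0 H
  atom 14: aromatic c, 3 neighbours → 0 H
  atom 15: O, bond orders sum to 2 (valence 2) → 0 H
  atom 16: C, bond orders sum to 1 (valence 4) → 3 H
  atom 17: C, bond orders sum to 4 (valence 4) → 0 H
  atom 18: N, bond orders sum to 1 (valence 3) → 2 H
  atom 19: O, bond orders sum to 2 (valence 2) → 0 H
Totals → C:13, H:8, Cl:2, N:2, O:2.

C13H8Cl2N2O2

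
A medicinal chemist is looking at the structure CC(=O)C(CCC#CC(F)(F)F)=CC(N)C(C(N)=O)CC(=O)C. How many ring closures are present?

In SMILES, each pair of matching ring-closure digits denotes one ring-closing bond; the number of such bonds equals the number of independent rings.
Ring-closure bonds here: 0.

0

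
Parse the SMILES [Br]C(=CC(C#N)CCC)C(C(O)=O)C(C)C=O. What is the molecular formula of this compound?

C12H16BrNO3

Walk through each heavy atom and fill implicit hydrogens from standard valence (C 4, N 3, O 2, S 2, halogen 1):
  atom 1: Br with explicit H count 0
  atom 2: C, bond orders sum to 4 (valence 4) → 0 H
  atom 3: C, bond orders sum to 3 (valence 4) → 1 H
  atom 4: C, bond orders sum to 3 (valence 4) → 1 H
  atom 5: C, bond orders sum to 4 (valence 4) → 0 H
  atom 6: N, bond orders sum to 3 (valence 3) → 0 H
  atom 7: C, bond orders sum to 2 (valence 4) → 2 H
  atom 8: C, bond orders sum to 2 (valence 4) → 2 H
  atom 9: C, bond orders sum to 1 (valence 4) → 3 H
  atom 10: C, bond orders sum to 3 (valence 4) → 1 H
  atom 11: C, bond orders sum to 4 (valence 4) → 0 H
  atom 12: O, bond orders sum to 1 (valence 2) → 1 H
  atom 13: O, bond orders sum to 2 (valence 2) → 0 H
  atom 14: C, bond orders sum to 3 (valence 4) → 1 H
  atom 15: C, bond orders sum to 1 (valence 4) → 3 H
  atom 16: C, bond orders sum to 3 (valence 4) → 1 H
  atom 17: O, bond orders sum to 2 (valence 2) → 0 H
Totals → C:12, H:16, Br:1, N:1, O:3.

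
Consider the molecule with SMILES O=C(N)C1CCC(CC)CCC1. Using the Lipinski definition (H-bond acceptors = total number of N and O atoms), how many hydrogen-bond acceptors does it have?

2

N atoms: 1; O atoms: 1.
Lipinski HBA = 1 + 1 = 2.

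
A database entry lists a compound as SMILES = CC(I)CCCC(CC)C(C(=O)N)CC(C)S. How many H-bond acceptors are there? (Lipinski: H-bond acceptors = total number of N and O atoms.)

N atoms: 1; O atoms: 1.
Lipinski HBA = 1 + 1 = 2.

2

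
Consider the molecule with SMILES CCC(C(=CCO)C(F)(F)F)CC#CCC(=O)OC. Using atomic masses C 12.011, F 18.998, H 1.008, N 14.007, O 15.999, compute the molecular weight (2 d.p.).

First, the molecular formula is C13H17F3O3 (counting implicit H from valence).
  C: 13 × 12.011 = 156.143
  F: 3 × 18.998 = 56.994
  H: 17 × 1.008 = 17.136
  O: 3 × 15.999 = 47.997
Sum: 13×12.011 + 3×18.998 + 17×1.008 + 3×15.999 = 278.270 → 278.27 g/mol.

278.27 g/mol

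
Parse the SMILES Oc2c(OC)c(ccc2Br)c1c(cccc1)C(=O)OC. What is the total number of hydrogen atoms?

Walk through each heavy atom and fill implicit hydrogens from standard valence (C 4, N 3, O 2, S 2, halogen 1); for lowercase aromatic atoms, an aromatic c carries 1 H when it has two neighbours and 0 H with three, and aromatic n carries 0 H:
  atom 1: O, bond orders sum to 1 (valence 2) → 1 H
  atom 2: aromatic c, 3 neighbours → 0 H
  atom 3: aromatic c, 3 neighbours → 0 H
  atom 4: O, bond orders sum to 2 (valence 2) → 0 H
  atom 5: C, bond orders sum to 1 (valence 4) → 3 H
  atom 6: aromatic c, 3 neighbours → 0 H
  atom 7: aromatic c, 2 neighbours → 1 H
  atom 8: aromatic c, 2 neighbours → 1 H
  atom 9: aromatic c, 3 neighbours → 0 H
  atom 10: Br (halogen, monovalent) → 0 H
  atom 11: aromatic c, 3 neighbours → 0 H
  atom 12: aromatic c, 3 neighbours → 0 H
  atom 13: aromatic c, 2 neighbours → 1 H
  atom 14: aromatic c, 2 neighbours → 1 H
  atom 15: aromatic c, 2 neighbours → 1 H
  atom 16: aromatic c, 2 neighbours → 1 H
  atom 17: C, bond orders sum to 4 (valence 4) → 0 H
  atom 18: O, bond orders sum to 2 (valence 2) → 0 H
  atom 19: O, bond orders sum to 2 (valence 2) → 0 H
  atom 20: C, bond orders sum to 1 (valence 4) → 3 H
Total hydrogens: 13.

13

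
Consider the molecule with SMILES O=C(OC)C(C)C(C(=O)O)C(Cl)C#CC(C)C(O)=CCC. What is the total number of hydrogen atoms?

21

Walk through each heavy atom and fill implicit hydrogens from standard valence (C 4, N 3, O 2, S 2, halogen 1):
  atom 1: O, bond orders sum to 2 (valence 2) → 0 H
  atom 2: C, bond orders sum to 4 (valence 4) → 0 H
  atom 3: O, bond orders sum to 2 (valence 2) → 0 H
  atom 4: C, bond orders sum to 1 (valence 4) → 3 H
  atom 5: C, bond orders sum to 3 (valence 4) → 1 H
  atom 6: C, bond orders sum to 1 (valence 4) → 3 H
  atom 7: C, bond orders sum to 3 (valence 4) → 1 H
  atom 8: C, bond orders sum to 4 (valence 4) → 0 H
  atom 9: O, bond orders sum to 2 (valence 2) → 0 H
  atom 10: O, bond orders sum to 1 (valence 2) → 1 H
  atom 11: C, bond orders sum to 3 (valence 4) → 1 H
  atom 12: Cl (halogen, monovalent) → 0 H
  atom 13: C, bond orders sum to 4 (valence 4) → 0 H
  atom 14: C, bond orders sum to 4 (valence 4) → 0 H
  atom 15: C, bond orders sum to 3 (valence 4) → 1 H
  atom 16: C, bond orders sum to 1 (valence 4) → 3 H
  atom 17: C, bond orders sum to 4 (valence 4) → 0 H
  atom 18: O, bond orders sum to 1 (valence 2) → 1 H
  atom 19: C, bond orders sum to 3 (valence 4) → 1 H
  atom 20: C, bond orders sum to 2 (valence 4) → 2 H
  atom 21: C, bond orders sum to 1 (valence 4) → 3 H
Total hydrogens: 21.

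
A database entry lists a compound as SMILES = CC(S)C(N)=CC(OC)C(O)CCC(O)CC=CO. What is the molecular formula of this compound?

Walk through each heavy atom and fill implicit hydrogens from standard valence (C 4, N 3, O 2, S 2, halogen 1):
  atom 1: C, bond orders sum to 1 (valence 4) → 3 H
  atom 2: C, bond orders sum to 3 (valence 4) → 1 H
  atom 3: S, bond orders sum to 1 (valence 2) → 1 H
  atom 4: C, bond orders sum to 4 (valence 4) → 0 H
  atom 5: N, bond orders sum to 1 (valence 3) → 2 H
  atom 6: C, bond orders sum to 3 (valence 4) → 1 H
  atom 7: C, bond orders sum to 3 (valence 4) → 1 H
  atom 8: O, bond orders sum to 2 (valence 2) → 0 H
  atom 9: C, bond orders sum to 1 (valence 4) → 3 H
  atom 10: C, bond orders sum to 3 (valence 4) → 1 H
  atom 11: O, bond orders sum to 1 (valence 2) → 1 H
  atom 12: C, bond orders sum to 2 (valence 4) → 2 H
  atom 13: C, bond orders sum to 2 (valence 4) → 2 H
  atom 14: C, bond orders sum to 3 (valence 4) → 1 H
  atom 15: O, bond orders sum to 1 (valence 2) → 1 H
  atom 16: C, bond orders sum to 2 (valence 4) → 2 H
  atom 17: C, bond orders sum to 3 (valence 4) → 1 H
  atom 18: C, bond orders sum to 3 (valence 4) → 1 H
  atom 19: O, bond orders sum to 1 (valence 2) → 1 H
Totals → C:13, H:25, N:1, O:4, S:1.
In Hill order: C13H25NO4S.

C13H25NO4S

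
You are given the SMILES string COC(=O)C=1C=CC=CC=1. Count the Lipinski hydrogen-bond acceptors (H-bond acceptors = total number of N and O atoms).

2

N atoms: 0; O atoms: 2.
Lipinski HBA = 0 + 2 = 2.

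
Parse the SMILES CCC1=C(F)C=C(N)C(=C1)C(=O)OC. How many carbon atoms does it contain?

10

Count every carbon token in the SMILES (each C, including those in ring-closure positions and inside branches).
Carbon count: 10.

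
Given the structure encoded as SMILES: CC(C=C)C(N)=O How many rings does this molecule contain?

In SMILES, each pair of matching ring-closure digits denotes one ring-closing bond; the number of such bonds equals the number of independent rings.
Ring-closure bonds here: 0.

0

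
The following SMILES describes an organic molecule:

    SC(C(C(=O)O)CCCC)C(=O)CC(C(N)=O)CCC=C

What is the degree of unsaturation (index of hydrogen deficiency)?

Molecular formula: C15H25NO4S.
DoU = (2C + 2 + N − H − X) / 2, where X is the halogen count and O/S are ignored.
    = (2·15 + 2 + 1 − 25 − 0) / 2 = 8 / 2 = 4.

4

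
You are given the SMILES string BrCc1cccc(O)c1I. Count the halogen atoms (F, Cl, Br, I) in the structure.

Halogen atoms appear at heavy-atom positions 1, 10 (1×Br, 1×I).
Other groups present: 1 hydroxyl.
Halogen count: 2.

2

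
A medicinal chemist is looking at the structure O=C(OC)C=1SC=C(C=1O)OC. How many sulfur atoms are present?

1

Scan the SMILES for S atoms (remember two-letter symbols like Cl and Br are single atoms).
Sulfur count: 1.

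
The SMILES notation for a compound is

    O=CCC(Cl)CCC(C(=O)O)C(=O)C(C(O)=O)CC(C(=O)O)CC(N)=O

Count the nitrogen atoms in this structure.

Scan the SMILES for N atoms (remember two-letter symbols like Cl and Br are single atoms).
Nitrogen count: 1.

1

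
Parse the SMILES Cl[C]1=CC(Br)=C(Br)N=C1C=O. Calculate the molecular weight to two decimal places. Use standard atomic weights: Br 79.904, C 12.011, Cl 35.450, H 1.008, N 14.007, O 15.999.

299.35 g/mol

First, the molecular formula is C6H2Br2ClNO (counting implicit H from valence).
  Br: 2 × 79.904 = 159.808
  C: 6 × 12.011 = 72.066
  Cl: 1 × 35.450 = 35.450
  H: 2 × 1.008 = 2.016
  N: 1 × 14.007 = 14.007
  O: 1 × 15.999 = 15.999
Sum: 2×79.904 + 6×12.011 + 1×35.450 + 2×1.008 + 1×14.007 + 1×15.999 = 299.346 → 299.35 g/mol.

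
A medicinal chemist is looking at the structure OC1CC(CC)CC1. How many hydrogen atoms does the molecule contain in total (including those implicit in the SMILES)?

Walk through each heavy atom and fill implicit hydrogens from standard valence (C 4, N 3, O 2, S 2, halogen 1):
  atom 1: O, bond orders sum to 1 (valence 2) → 1 H
  atom 2: C, bond orders sum to 3 (valence 4) → 1 H
  atom 3: C, bond orders sum to 2 (valence 4) → 2 H
  atom 4: C, bond orders sum to 3 (valence 4) → 1 H
  atom 5: C, bond orders sum to 2 (valence 4) → 2 H
  atom 6: C, bond orders sum to 1 (valence 4) → 3 H
  atom 7: C, bond orders sum to 2 (valence 4) → 2 H
  atom 8: C, bond orders sum to 2 (valence 4) → 2 H
Total hydrogens: 14.

14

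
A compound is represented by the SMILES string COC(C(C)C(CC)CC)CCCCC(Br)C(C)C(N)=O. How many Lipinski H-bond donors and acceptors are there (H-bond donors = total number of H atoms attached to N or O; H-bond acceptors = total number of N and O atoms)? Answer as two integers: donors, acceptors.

Donors: find every N or O and count the H atoms it carries.
  atom 2 (O): bond orders sum to 2 → 0 H
  atom 20 (N): bond orders sum to 1 → 2 H
  atom 21 (O): bond orders sum to 2 → 0 H
Lipinski HBD = 2.
Acceptors: N atoms = 1, O atoms = 2 → HBA = 3.

2, 3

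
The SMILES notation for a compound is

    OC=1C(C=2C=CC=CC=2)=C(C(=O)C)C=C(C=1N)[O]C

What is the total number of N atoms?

Scan the SMILES for N atoms (remember two-letter symbols like Cl and Br are single atoms).
Nitrogen count: 1.

1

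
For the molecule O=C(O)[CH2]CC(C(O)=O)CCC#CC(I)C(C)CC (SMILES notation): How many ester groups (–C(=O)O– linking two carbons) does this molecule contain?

0

Scan the SMILES for the ester motif — none present.
Groups that are present: 1 alkyne, 2 carboxylic acid.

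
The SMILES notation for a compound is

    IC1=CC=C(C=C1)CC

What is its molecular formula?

C8H9I

Walk through each heavy atom and fill implicit hydrogens from standard valence (C 4, N 3, O 2, S 2, halogen 1):
  atom 1: I (halogen, monovalent) → 0 H
  atom 2: C, bond orders sum to 4 (valence 4) → 0 H
  atom 3: C, bond orders sum to 3 (valence 4) → 1 H
  atom 4: C, bond orders sum to 3 (valence 4) → 1 H
  atom 5: C, bond orders sum to 4 (valence 4) → 0 H
  atom 6: C, bond orders sum to 3 (valence 4) → 1 H
  atom 7: C, bond orders sum to 3 (valence 4) → 1 H
  atom 8: C, bond orders sum to 2 (valence 4) → 2 H
  atom 9: C, bond orders sum to 1 (valence 4) → 3 H
Totals → C:8, H:9, I:1.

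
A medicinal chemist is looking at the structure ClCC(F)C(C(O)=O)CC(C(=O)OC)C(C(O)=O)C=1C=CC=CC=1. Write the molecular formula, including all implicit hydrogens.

C16H18ClFO6

Walk through each heavy atom and fill implicit hydrogens from standard valence (C 4, N 3, O 2, S 2, halogen 1):
  atom 1: Cl (halogen, monovalent) → 0 H
  atom 2: C, bond orders sum to 2 (valence 4) → 2 H
  atom 3: C, bond orders sum to 3 (valence 4) → 1 H
  atom 4: F (halogen, monovalent) → 0 H
  atom 5: C, bond orders sum to 3 (valence 4) → 1 H
  atom 6: C, bond orders sum to 4 (valence 4) → 0 H
  atom 7: O, bond orders sum to 1 (valence 2) → 1 H
  atom 8: O, bond orders sum to 2 (valence 2) → 0 H
  atom 9: C, bond orders sum to 2 (valence 4) → 2 H
  atom 10: C, bond orders sum to 3 (valence 4) → 1 H
  atom 11: C, bond orders sum to 4 (valence 4) → 0 H
  atom 12: O, bond orders sum to 2 (valence 2) → 0 H
  atom 13: O, bond orders sum to 2 (valence 2) → 0 H
  atom 14: C, bond orders sum to 1 (valence 4) → 3 H
  atom 15: C, bond orders sum to 3 (valence 4) → 1 H
  atom 16: C, bond orders sum to 4 (valence 4) → 0 H
  atom 17: O, bond orders sum to 1 (valence 2) → 1 H
  atom 18: O, bond orders sum to 2 (valence 2) → 0 H
  atom 19: C, bond orders sum to 4 (valence 4) → 0 H
  atom 20: C, bond orders sum to 3 (valence 4) → 1 H
  atom 21: C, bond orders sum to 3 (valence 4) → 1 H
  atom 22: C, bond orders sum to 3 (valence 4) → 1 H
  atom 23: C, bond orders sum to 3 (valence 4) → 1 H
  atom 24: C, bond orders sum to 3 (valence 4) → 1 H
Totals → C:16, H:18, Cl:1, F:1, O:6.
In Hill order: C16H18ClFO6.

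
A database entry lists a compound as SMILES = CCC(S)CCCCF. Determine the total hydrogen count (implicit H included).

15

Walk through each heavy atom and fill implicit hydrogens from standard valence (C 4, N 3, O 2, S 2, halogen 1):
  atom 1: C, bond orders sum to 1 (valence 4) → 3 H
  atom 2: C, bond orders sum to 2 (valence 4) → 2 H
  atom 3: C, bond orders sum to 3 (valence 4) → 1 H
  atom 4: S, bond orders sum to 1 (valence 2) → 1 H
  atom 5: C, bond orders sum to 2 (valence 4) → 2 H
  atom 6: C, bond orders sum to 2 (valence 4) → 2 H
  atom 7: C, bond orders sum to 2 (valence 4) → 2 H
  atom 8: C, bond orders sum to 2 (valence 4) → 2 H
  atom 9: F (halogen, monovalent) → 0 H
Total hydrogens: 15.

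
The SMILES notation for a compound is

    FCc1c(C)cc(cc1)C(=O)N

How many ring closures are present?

In SMILES, each pair of matching ring-closure digits denotes one ring-closing bond; the number of such bonds equals the number of independent rings.
Ring-closure bonds here: 1.

1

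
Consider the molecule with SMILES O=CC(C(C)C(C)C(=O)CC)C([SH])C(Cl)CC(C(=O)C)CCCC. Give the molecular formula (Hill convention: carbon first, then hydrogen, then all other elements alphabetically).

C19H33ClO3S

Walk through each heavy atom and fill implicit hydrogens from standard valence (C 4, N 3, O 2, S 2, halogen 1):
  atom 1: O, bond orders sum to 2 (valence 2) → 0 H
  atom 2: C, bond orders sum to 3 (valence 4) → 1 H
  atom 3: C, bond orders sum to 3 (valence 4) → 1 H
  atom 4: C, bond orders sum to 3 (valence 4) → 1 H
  atom 5: C, bond orders sum to 1 (valence 4) → 3 H
  atom 6: C, bond orders sum to 3 (valence 4) → 1 H
  atom 7: C, bond orders sum to 1 (valence 4) → 3 H
  atom 8: C, bond orders sum to 4 (valence 4) → 0 H
  atom 9: O, bond orders sum to 2 (valence 2) → 0 H
  atom 10: C, bond orders sum to 2 (valence 4) → 2 H
  atom 11: C, bond orders sum to 1 (valence 4) → 3 H
  atom 12: C, bond orders sum to 3 (valence 4) → 1 H
  atom 13: S with explicit H count 1
  atom 14: C, bond orders sum to 3 (valence 4) → 1 H
  atom 15: Cl (halogen, monovalent) → 0 H
  atom 16: C, bond orders sum to 2 (valence 4) → 2 H
  atom 17: C, bond orders sum to 3 (valence 4) → 1 H
  atom 18: C, bond orders sum to 4 (valence 4) → 0 H
  atom 19: O, bond orders sum to 2 (valence 2) → 0 H
  atom 20: C, bond orders sum to 1 (valence 4) → 3 H
  atom 21: C, bond orders sum to 2 (valence 4) → 2 H
  atom 22: C, bond orders sum to 2 (valence 4) → 2 H
  atom 23: C, bond orders sum to 2 (valence 4) → 2 H
  atom 24: C, bond orders sum to 1 (valence 4) → 3 H
Totals → C:19, H:33, Cl:1, O:3, S:1.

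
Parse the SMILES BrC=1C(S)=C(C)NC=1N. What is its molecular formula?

Walk through each heavy atom and fill implicit hydrogens from standard valence (C 4, N 3, O 2, S 2, halogen 1):
  atom 1: Br (halogen, monovalent) → 0 H
  atom 2: C, bond orders sum to 4 (valence 4) → 0 H
  atom 3: C, bond orders sum to 4 (valence 4) → 0 H
  atom 4: S, bond orders sum to 1 (valence 2) → 1 H
  atom 5: C, bond orders sum to 4 (valence 4) → 0 H
  atom 6: C, bond orders sum to 1 (valence 4) → 3 H
  atom 7: N, bond orders sum to 2 (valence 3) → 1 H
  atom 8: C, bond orders sum to 4 (valence 4) → 0 H
  atom 9: N, bond orders sum to 1 (valence 3) → 2 H
Totals → C:5, H:7, Br:1, N:2, S:1.
In Hill order: C5H7BrN2S.

C5H7BrN2S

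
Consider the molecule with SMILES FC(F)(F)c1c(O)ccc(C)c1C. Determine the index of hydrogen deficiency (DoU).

4

Molecular formula: C9H9F3O.
DoU = (2C + 2 + N − H − X) / 2, where X is the halogen count and O/S are ignored.
    = (2·9 + 2 + 0 − 9 − 3) / 2 = 8 / 2 = 4.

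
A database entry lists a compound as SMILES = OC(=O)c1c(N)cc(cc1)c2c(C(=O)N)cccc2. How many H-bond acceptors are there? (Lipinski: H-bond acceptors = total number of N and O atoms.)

5

N atoms: 2; O atoms: 3.
Lipinski HBA = 2 + 3 = 5.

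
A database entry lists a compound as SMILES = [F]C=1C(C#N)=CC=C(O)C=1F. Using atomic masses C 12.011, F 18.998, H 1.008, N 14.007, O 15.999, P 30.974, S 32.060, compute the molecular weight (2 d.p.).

155.10 g/mol

First, the molecular formula is C7H3F2NO (counting implicit H from valence).
  C: 7 × 12.011 = 84.077
  F: 2 × 18.998 = 37.996
  H: 3 × 1.008 = 3.024
  N: 1 × 14.007 = 14.007
  O: 1 × 15.999 = 15.999
Sum: 7×12.011 + 2×18.998 + 3×1.008 + 1×14.007 + 1×15.999 = 155.103 → 155.10 g/mol.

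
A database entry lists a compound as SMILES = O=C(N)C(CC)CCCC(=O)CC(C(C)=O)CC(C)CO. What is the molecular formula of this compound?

Walk through each heavy atom and fill implicit hydrogens from standard valence (C 4, N 3, O 2, S 2, halogen 1):
  atom 1: O, bond orders sum to 2 (valence 2) → 0 H
  atom 2: C, bond orders sum to 4 (valence 4) → 0 H
  atom 3: N, bond orders sum to 1 (valence 3) → 2 H
  atom 4: C, bond orders sum to 3 (valence 4) → 1 H
  atom 5: C, bond orders sum to 2 (valence 4) → 2 H
  atom 6: C, bond orders sum to 1 (valence 4) → 3 H
  atom 7: C, bond orders sum to 2 (valence 4) → 2 H
  atom 8: C, bond orders sum to 2 (valence 4) → 2 H
  atom 9: C, bond orders sum to 2 (valence 4) → 2 H
  atom 10: C, bond orders sum to 4 (valence 4) → 0 H
  atom 11: O, bond orders sum to 2 (valence 2) → 0 H
  atom 12: C, bond orders sum to 2 (valence 4) → 2 H
  atom 13: C, bond orders sum to 3 (valence 4) → 1 H
  atom 14: C, bond orders sum to 4 (valence 4) → 0 H
  atom 15: C, bond orders sum to 1 (valence 4) → 3 H
  atom 16: O, bond orders sum to 2 (valence 2) → 0 H
  atom 17: C, bond orders sum to 2 (valence 4) → 2 H
  atom 18: C, bond orders sum to 3 (valence 4) → 1 H
  atom 19: C, bond orders sum to 1 (valence 4) → 3 H
  atom 20: C, bond orders sum to 2 (valence 4) → 2 H
  atom 21: O, bond orders sum to 1 (valence 2) → 1 H
Totals → C:16, H:29, N:1, O:4.
In Hill order: C16H29NO4.

C16H29NO4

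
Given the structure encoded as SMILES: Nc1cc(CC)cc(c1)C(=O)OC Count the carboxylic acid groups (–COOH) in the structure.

0

Scan the SMILES for the carboxylic acid motif — none present.
Groups that are present: 1 ester, 1 primary amine.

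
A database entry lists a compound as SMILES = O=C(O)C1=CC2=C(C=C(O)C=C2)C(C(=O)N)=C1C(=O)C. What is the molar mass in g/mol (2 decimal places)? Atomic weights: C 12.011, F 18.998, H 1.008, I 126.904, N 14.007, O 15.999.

273.24 g/mol

First, the molecular formula is C14H11NO5 (counting implicit H from valence).
  C: 14 × 12.011 = 168.154
  H: 11 × 1.008 = 11.088
  N: 1 × 14.007 = 14.007
  O: 5 × 15.999 = 79.995
Sum: 14×12.011 + 11×1.008 + 1×14.007 + 5×15.999 = 273.244 → 273.24 g/mol.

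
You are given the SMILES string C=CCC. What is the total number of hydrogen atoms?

8

Walk through each heavy atom and fill implicit hydrogens from standard valence (C 4, N 3, O 2, S 2, halogen 1):
  atom 1: C, bond orders sum to 2 (valence 4) → 2 H
  atom 2: C, bond orders sum to 3 (valence 4) → 1 H
  atom 3: C, bond orders sum to 2 (valence 4) → 2 H
  atom 4: C, bond orders sum to 1 (valence 4) → 3 H
Total hydrogens: 8.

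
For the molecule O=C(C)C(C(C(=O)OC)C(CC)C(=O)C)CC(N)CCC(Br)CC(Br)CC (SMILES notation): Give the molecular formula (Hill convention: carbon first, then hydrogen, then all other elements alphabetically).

C20H35Br2NO4

Walk through each heavy atom and fill implicit hydrogens from standard valence (C 4, N 3, O 2, S 2, halogen 1):
  atom 1: O, bond orders sum to 2 (valence 2) → 0 H
  atom 2: C, bond orders sum to 4 (valence 4) → 0 H
  atom 3: C, bond orders sum to 1 (valence 4) → 3 H
  atom 4: C, bond orders sum to 3 (valence 4) → 1 H
  atom 5: C, bond orders sum to 3 (valence 4) → 1 H
  atom 6: C, bond orders sum to 4 (valence 4) → 0 H
  atom 7: O, bond orders sum to 2 (valence 2) → 0 H
  atom 8: O, bond orders sum to 2 (valence 2) → 0 H
  atom 9: C, bond orders sum to 1 (valence 4) → 3 H
  atom 10: C, bond orders sum to 3 (valence 4) → 1 H
  atom 11: C, bond orders sum to 2 (valence 4) → 2 H
  atom 12: C, bond orders sum to 1 (valence 4) → 3 H
  atom 13: C, bond orders sum to 4 (valence 4) → 0 H
  atom 14: O, bond orders sum to 2 (valence 2) → 0 H
  atom 15: C, bond orders sum to 1 (valence 4) → 3 H
  atom 16: C, bond orders sum to 2 (valence 4) → 2 H
  atom 17: C, bond orders sum to 3 (valence 4) → 1 H
  atom 18: N, bond orders sum to 1 (valence 3) → 2 H
  atom 19: C, bond orders sum to 2 (valence 4) → 2 H
  atom 20: C, bond orders sum to 2 (valence 4) → 2 H
  atom 21: C, bond orders sum to 3 (valence 4) → 1 H
  atom 22: Br (halogen, monovalent) → 0 H
  atom 23: C, bond orders sum to 2 (valence 4) → 2 H
  atom 24: C, bond orders sum to 3 (valence 4) → 1 H
  atom 25: Br (halogen, monovalent) → 0 H
  atom 26: C, bond orders sum to 2 (valence 4) → 2 H
  atom 27: C, bond orders sum to 1 (valence 4) → 3 H
Totals → C:20, H:35, Br:2, N:1, O:4.
In Hill order: C20H35Br2NO4.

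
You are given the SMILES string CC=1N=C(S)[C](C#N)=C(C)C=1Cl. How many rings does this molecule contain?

1

In SMILES, each pair of matching ring-closure digits denotes one ring-closing bond; the number of such bonds equals the number of independent rings.
Ring-closure bonds here: 1.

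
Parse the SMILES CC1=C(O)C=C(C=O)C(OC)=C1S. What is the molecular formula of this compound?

Walk through each heavy atom and fill implicit hydrogens from standard valence (C 4, N 3, O 2, S 2, halogen 1):
  atom 1: C, bond orders sum to 1 (valence 4) → 3 H
  atom 2: C, bond orders sum to 4 (valence 4) → 0 H
  atom 3: C, bond orders sum to 4 (valence 4) → 0 H
  atom 4: O, bond orders sum to 1 (valence 2) → 1 H
  atom 5: C, bond orders sum to 3 (valence 4) → 1 H
  atom 6: C, bond orders sum to 4 (valence 4) → 0 H
  atom 7: C, bond orders sum to 3 (valence 4) → 1 H
  atom 8: O, bond orders sum to 2 (valence 2) → 0 H
  atom 9: C, bond orders sum to 4 (valence 4) → 0 H
  atom 10: O, bond orders sum to 2 (valence 2) → 0 H
  atom 11: C, bond orders sum to 1 (valence 4) → 3 H
  atom 12: C, bond orders sum to 4 (valence 4) → 0 H
  atom 13: S, bond orders sum to 1 (valence 2) → 1 H
Totals → C:9, H:10, O:3, S:1.

C9H10O3S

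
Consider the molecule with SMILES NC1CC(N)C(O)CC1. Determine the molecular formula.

Walk through each heavy atom and fill implicit hydrogens from standard valence (C 4, N 3, O 2, S 2, halogen 1):
  atom 1: N, bond orders sum to 1 (valence 3) → 2 H
  atom 2: C, bond orders sum to 3 (valence 4) → 1 H
  atom 3: C, bond orders sum to 2 (valence 4) → 2 H
  atom 4: C, bond orders sum to 3 (valence 4) → 1 H
  atom 5: N, bond orders sum to 1 (valence 3) → 2 H
  atom 6: C, bond orders sum to 3 (valence 4) → 1 H
  atom 7: O, bond orders sum to 1 (valence 2) → 1 H
  atom 8: C, bond orders sum to 2 (valence 4) → 2 H
  atom 9: C, bond orders sum to 2 (valence 4) → 2 H
Totals → C:6, H:14, N:2, O:1.

C6H14N2O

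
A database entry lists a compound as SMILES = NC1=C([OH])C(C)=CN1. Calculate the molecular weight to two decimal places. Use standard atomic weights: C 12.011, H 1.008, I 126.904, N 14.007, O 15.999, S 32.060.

112.13 g/mol

First, the molecular formula is C5H8N2O (counting implicit H from valence).
  C: 5 × 12.011 = 60.055
  H: 8 × 1.008 = 8.064
  N: 2 × 14.007 = 28.014
  O: 1 × 15.999 = 15.999
Sum: 5×12.011 + 8×1.008 + 2×14.007 + 1×15.999 = 112.132 → 112.13 g/mol.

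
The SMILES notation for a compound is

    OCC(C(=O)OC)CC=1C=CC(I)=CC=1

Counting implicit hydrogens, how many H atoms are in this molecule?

13

Walk through each heavy atom and fill implicit hydrogens from standard valence (C 4, N 3, O 2, S 2, halogen 1):
  atom 1: O, bond orders sum to 1 (valence 2) → 1 H
  atom 2: C, bond orders sum to 2 (valence 4) → 2 H
  atom 3: C, bond orders sum to 3 (valence 4) → 1 H
  atom 4: C, bond orders sum to 4 (valence 4) → 0 H
  atom 5: O, bond orders sum to 2 (valence 2) → 0 H
  atom 6: O, bond orders sum to 2 (valence 2) → 0 H
  atom 7: C, bond orders sum to 1 (valence 4) → 3 H
  atom 8: C, bond orders sum to 2 (valence 4) → 2 H
  atom 9: C, bond orders sum to 4 (valence 4) → 0 H
  atom 10: C, bond orders sum to 3 (valence 4) → 1 H
  atom 11: C, bond orders sum to 3 (valence 4) → 1 H
  atom 12: C, bond orders sum to 4 (valence 4) → 0 H
  atom 13: I (halogen, monovalent) → 0 H
  atom 14: C, bond orders sum to 3 (valence 4) → 1 H
  atom 15: C, bond orders sum to 3 (valence 4) → 1 H
Total hydrogens: 13.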